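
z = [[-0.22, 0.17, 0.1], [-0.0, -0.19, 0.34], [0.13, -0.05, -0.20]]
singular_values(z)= [0.43, 0.33, 0.01]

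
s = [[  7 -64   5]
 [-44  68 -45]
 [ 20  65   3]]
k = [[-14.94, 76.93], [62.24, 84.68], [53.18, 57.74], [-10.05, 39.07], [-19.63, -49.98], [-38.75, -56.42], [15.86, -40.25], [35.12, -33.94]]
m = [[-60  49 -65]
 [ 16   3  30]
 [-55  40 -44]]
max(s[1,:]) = 68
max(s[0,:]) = 7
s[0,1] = -64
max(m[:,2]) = 30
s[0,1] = -64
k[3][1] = 39.07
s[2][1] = 65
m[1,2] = 30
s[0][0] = 7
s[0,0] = 7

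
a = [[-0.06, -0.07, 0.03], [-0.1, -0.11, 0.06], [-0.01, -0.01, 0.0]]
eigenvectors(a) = [[-0.53, -0.72, 0.61], [-0.84, 0.69, -0.13], [-0.08, 0.10, 0.78]]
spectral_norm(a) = 0.19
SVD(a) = [[-0.52, -0.65, 0.56], [-0.85, 0.44, -0.28], [-0.07, -0.62, -0.78]] @ diag([0.18771295207519553, 0.007717455527040172, 0.002070870204411101]) @ [[0.62,0.70,-0.36], [0.11,0.37,0.92], [0.77,-0.61,0.16]]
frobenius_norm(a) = 0.19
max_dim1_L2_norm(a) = 0.16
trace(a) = -0.17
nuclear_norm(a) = 0.20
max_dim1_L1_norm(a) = 0.27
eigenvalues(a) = [-0.17, 0.0, -0.01]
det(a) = 0.00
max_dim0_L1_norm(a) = 0.19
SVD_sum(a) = [[-0.06, -0.07, 0.03], [-0.10, -0.11, 0.06], [-0.01, -0.01, 0.00]] + [[-0.00, -0.0, -0.0], [0.00, 0.0, 0.0], [-0.0, -0.0, -0.00]] + [[0.00,-0.00,0.00], [-0.00,0.00,-0.00], [-0.00,0.0,-0.0]]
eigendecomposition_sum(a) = [[-0.06, -0.07, 0.04], [-0.10, -0.11, 0.06], [-0.01, -0.01, 0.01]] + [[0.0, -0.0, -0.00], [-0.00, 0.00, 0.00], [-0.0, 0.0, 0.00]] + [[-0.00, 0.00, -0.0], [0.00, -0.0, 0.0], [-0.0, 0.0, -0.01]]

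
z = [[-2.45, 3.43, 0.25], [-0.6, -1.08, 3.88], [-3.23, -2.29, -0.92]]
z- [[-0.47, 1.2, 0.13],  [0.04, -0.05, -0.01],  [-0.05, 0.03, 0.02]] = [[-1.98, 2.23, 0.12], [-0.64, -1.03, 3.89], [-3.18, -2.32, -0.94]]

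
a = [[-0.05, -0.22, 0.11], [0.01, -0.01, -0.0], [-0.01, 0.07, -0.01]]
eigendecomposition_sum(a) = [[(-0.03+0.02j), -0.11-0.10j, 0.05+0.02j], [0.00+0.00j, (-0.01+0.02j), -0.00-0.01j], [(-0.01-0.01j), (0.03-0.03j), -0.01+0.01j]] + [[(-0.03-0.02j), (-0.11+0.1j), 0.05-0.02j],[0.00-0.00j, -0.01-0.02j, -0.00+0.01j],[-0.01+0.01j, 0.03+0.03j, -0.01-0.01j]] + [[-0j, (0.01-0j), 0j], [0.00-0.00j, -0j, 0j], [-0j, 0.01-0.00j, 0j]]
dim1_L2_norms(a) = [0.25, 0.01, 0.07]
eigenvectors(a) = [[0.96+0.00j, 0.96-0.00j, (0.5+0j)], [(-0.06-0.13j), (-0.06+0.13j), 0.28+0.00j], [(-0.03+0.25j), -0.03-0.25j, (0.82+0j)]]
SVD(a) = [[-0.97, 0.24, 0.06], [-0.03, -0.34, 0.94], [0.25, 0.91, 0.34]] @ diag([0.25918737670082687, 0.03318653197901896, 0.00453407698977765]) @ [[0.18, 0.89, -0.42],[-0.74, 0.40, 0.53],[0.64, 0.22, 0.73]]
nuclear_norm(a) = 0.30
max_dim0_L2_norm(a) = 0.23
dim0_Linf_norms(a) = [0.05, 0.22, 0.11]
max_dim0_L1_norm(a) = 0.3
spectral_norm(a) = 0.26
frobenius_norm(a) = 0.26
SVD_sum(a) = [[-0.04,-0.22,0.11], [-0.0,-0.01,0.0], [0.01,0.06,-0.03]] + [[-0.01, 0.00, 0.00], [0.01, -0.00, -0.01], [-0.02, 0.01, 0.02]] + [[0.0, 0.00, 0.0], [0.00, 0.00, 0.0], [0.00, 0.0, 0.00]]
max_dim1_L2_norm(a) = 0.25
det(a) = 0.00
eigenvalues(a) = [(-0.04+0.06j), (-0.04-0.06j), (0.01+0j)]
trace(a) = -0.07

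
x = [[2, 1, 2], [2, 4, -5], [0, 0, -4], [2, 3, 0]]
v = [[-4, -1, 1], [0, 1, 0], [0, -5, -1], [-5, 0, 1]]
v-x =[[-6, -2, -1], [-2, -3, 5], [0, -5, 3], [-7, -3, 1]]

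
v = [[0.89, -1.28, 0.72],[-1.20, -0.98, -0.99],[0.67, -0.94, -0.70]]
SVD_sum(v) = [[0.87, -1.35, 0.13], [0.05, -0.08, 0.01], [0.59, -0.91, 0.09]] + [[0.26, 0.19, 0.28], [-1.09, -0.82, -1.20], [-0.29, -0.22, -0.32]] + [[-0.24,-0.13,0.31], [-0.15,-0.08,0.2], [0.37,0.19,-0.47]]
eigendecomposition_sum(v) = [[1.24, -0.74, 0.62], [-0.7, 0.42, -0.35], [0.56, -0.34, 0.28]] + [[-0.24, -0.14, 0.36], [-0.14, -0.08, 0.21], [0.32, 0.19, -0.47]] + [[-0.11,-0.40,-0.26], [-0.36,-1.32,-0.85], [-0.21,-0.79,-0.51]]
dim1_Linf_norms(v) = [1.28, 1.2, 0.94]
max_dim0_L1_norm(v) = 3.2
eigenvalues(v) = [1.94, -0.8, -1.93]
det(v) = 2.99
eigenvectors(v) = [[-0.81, 0.57, 0.25], [0.46, 0.33, 0.83], [-0.37, -0.75, 0.5]]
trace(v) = -0.79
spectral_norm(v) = 1.95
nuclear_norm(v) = 4.67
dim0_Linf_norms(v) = [1.2, 1.28, 0.99]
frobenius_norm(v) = 2.86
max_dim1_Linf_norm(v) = 1.28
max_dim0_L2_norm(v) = 1.87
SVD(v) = [[0.83, 0.22, 0.52], [0.05, -0.94, 0.33], [0.56, -0.25, -0.79]] @ diag([1.9489773819237397, 1.9287595949237715, 0.7957848891121115]) @ [[0.54,-0.84,0.08], [0.60,0.45,0.66], [-0.59,-0.31,0.75]]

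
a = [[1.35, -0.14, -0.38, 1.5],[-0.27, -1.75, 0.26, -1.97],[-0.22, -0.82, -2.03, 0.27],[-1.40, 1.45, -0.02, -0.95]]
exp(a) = [[2.16, 0.56, -0.26, 1.29], [0.57, -0.04, -0.03, -0.08], [-0.38, -0.07, 0.16, 0.00], [-1.31, 0.0, 0.17, -0.62]]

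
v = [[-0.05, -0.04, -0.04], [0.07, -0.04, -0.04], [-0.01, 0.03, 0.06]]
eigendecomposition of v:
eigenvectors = [[(-0.1+0.5j), -0.10-0.50j, -0.14+0.00j], [0.83+0.00j, (0.83-0j), -0.52+0.00j], [-0.24-0.06j, -0.24+0.06j, (0.84+0j)]]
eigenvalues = [(-0.04+0.04j), (-0.04-0.04j), (0.04+0j)]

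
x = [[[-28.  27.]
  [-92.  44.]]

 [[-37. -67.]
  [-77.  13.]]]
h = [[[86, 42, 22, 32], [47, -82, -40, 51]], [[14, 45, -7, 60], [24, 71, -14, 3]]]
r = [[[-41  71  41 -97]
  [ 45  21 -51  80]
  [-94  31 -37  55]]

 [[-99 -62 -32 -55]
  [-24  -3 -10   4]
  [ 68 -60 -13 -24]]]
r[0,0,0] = -41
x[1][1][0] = -77.0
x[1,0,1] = -67.0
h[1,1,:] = [24, 71, -14, 3]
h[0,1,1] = -82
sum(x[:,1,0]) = -169.0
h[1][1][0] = 24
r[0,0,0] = -41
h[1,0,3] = 60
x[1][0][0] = -37.0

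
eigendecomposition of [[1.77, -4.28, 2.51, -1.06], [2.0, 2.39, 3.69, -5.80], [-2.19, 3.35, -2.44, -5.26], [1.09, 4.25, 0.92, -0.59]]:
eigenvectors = [[-0.53+0.00j, 0.83+0.00j, 0.13+0.46j, 0.13-0.46j], [-0.15+0.00j, (-0.13+0j), (0.67+0j), 0.67-0.00j], [0.81+0.00j, -0.53+0.00j, 0.21+0.05j, 0.21-0.05j], [0.20+0.00j, (-0.09+0j), 0.27-0.46j, 0.27+0.46j]]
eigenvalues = [(-2.92+0j), (0.92+0j), (1.56+5.65j), (1.56-5.65j)]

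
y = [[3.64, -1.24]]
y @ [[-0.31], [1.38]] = [[-2.84]]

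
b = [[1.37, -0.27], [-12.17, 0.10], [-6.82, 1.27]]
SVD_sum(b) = [[1.38, -0.07], [-12.14, 0.64], [-6.87, 0.36]] + [[-0.01, -0.20], [-0.03, -0.54], [0.05, 0.91]]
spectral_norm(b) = 14.04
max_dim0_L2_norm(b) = 14.02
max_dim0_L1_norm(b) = 20.36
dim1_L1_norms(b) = [1.64, 12.27, 8.09]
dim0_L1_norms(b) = [20.36, 1.64]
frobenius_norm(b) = 14.08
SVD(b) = [[-0.1, -0.18], [0.87, -0.5], [0.49, 0.85]] @ diag([14.036946452081667, 1.0761664840496896]) @ [[-1.00, 0.05], [0.05, 1.0]]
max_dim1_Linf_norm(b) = 12.17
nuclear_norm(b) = 15.11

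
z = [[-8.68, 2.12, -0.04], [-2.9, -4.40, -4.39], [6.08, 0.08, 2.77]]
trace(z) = -10.31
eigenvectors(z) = [[0.11, 0.87, 0.38], [0.53, 0.11, 0.85], [-0.84, -0.48, -0.36]]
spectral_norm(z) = 11.38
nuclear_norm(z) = 18.66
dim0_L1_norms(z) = [17.66, 6.6, 7.2]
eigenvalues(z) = [1.93, -8.39, -3.85]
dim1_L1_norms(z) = [10.84, 11.69, 8.93]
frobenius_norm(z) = 13.10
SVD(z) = [[-0.73,0.5,0.46], [-0.35,-0.86,0.36], [0.58,0.10,0.81]] @ diag([11.377803772951516, 6.430453604352582, 0.8491453035135953]) @ [[0.96, 0.0, 0.28], [-0.19, 0.75, 0.63], [-0.21, -0.66, 0.73]]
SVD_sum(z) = [[-7.99, -0.04, -2.34], [-3.88, -0.02, -1.14], [6.35, 0.03, 1.86]] + [[-0.60, 2.42, 2.02],[1.04, -4.18, -3.48],[-0.12, 0.50, 0.41]] + [[-0.08, -0.26, 0.29], [-0.06, -0.2, 0.22], [-0.14, -0.45, 0.50]]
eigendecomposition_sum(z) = [[-0.16, -0.06, -0.31], [-0.78, -0.28, -1.50], [1.24, 0.44, 2.37]] + [[-8.03,4.23,1.64], [-1.02,0.54,0.21], [4.38,-2.31,-0.89]] + [[-0.49,-2.06,-1.37], [-1.1,-4.65,-3.09], [0.46,1.95,1.29]]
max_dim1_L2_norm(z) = 8.94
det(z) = 62.13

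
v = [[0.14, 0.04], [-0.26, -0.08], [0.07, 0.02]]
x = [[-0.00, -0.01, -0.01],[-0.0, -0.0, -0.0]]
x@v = [[0.0, 0.0], [0.0, 0.00]]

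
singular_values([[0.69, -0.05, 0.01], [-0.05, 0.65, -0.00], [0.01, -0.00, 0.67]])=[0.73, 0.67, 0.62]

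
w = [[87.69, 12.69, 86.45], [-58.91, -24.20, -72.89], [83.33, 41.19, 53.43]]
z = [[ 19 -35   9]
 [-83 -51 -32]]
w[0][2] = 86.45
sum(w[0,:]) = 186.82999999999998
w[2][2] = 53.43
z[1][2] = -32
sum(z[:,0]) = -64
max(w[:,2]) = 86.45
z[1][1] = -51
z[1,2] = -32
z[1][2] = -32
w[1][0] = -58.91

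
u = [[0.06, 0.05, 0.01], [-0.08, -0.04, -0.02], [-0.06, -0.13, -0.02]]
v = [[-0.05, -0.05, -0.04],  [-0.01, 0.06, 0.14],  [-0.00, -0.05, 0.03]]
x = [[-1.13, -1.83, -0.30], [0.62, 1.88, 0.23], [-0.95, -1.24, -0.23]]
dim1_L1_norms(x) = [3.26, 2.73, 2.42]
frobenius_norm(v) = 0.18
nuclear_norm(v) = 0.28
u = v @ x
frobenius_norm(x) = 3.34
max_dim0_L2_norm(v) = 0.15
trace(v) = 0.04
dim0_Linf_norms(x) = [1.13, 1.88, 0.3]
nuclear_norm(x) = 3.76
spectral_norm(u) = 0.18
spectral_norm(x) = 3.31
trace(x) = 0.52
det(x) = 0.00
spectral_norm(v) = 0.16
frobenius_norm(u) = 0.19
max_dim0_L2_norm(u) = 0.14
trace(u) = -0.00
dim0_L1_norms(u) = [0.2, 0.22, 0.05]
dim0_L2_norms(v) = [0.05, 0.09, 0.15]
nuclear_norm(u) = 0.24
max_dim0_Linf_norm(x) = 1.88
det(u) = -0.00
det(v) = -0.00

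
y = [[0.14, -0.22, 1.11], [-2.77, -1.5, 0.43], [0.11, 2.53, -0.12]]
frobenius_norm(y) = 4.22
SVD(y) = [[0.06, -0.13, 0.99], [0.84, 0.55, 0.02], [-0.55, 0.83, 0.14]] @ diag([3.585153844228751, 1.9420364628058908, 1.1002119297408959]) @ [[-0.66, -0.74, 0.14], [-0.75, 0.67, -0.00], [0.09, 0.11, 0.99]]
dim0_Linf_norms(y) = [2.77, 2.53, 1.11]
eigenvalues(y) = [(-2.97+0j), (0.75+1.42j), (0.75-1.42j)]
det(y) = -7.66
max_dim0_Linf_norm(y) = 2.77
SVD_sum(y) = [[-0.15, -0.16, 0.03], [-1.98, -2.21, 0.41], [1.29, 1.45, -0.27]] + [[0.19,  -0.17,  0.00],[-0.8,  0.71,  -0.01],[-1.20,  1.07,  -0.01]] + [[0.1, 0.12, 1.08], [0.00, 0.00, 0.02], [0.01, 0.02, 0.16]]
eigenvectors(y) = [[-0.28+0.00j, 0.13-0.47j, (0.13+0.47j)], [(-0.71+0j), 0.24+0.43j, (0.24-0.43j)], [(0.64+0j), (0.72+0j), (0.72-0j)]]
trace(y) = -1.48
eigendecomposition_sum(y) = [[(-0.58+0j),(-0.64-0j),(0.32-0j)], [-1.49+0.00j,(-1.64-0j),(0.83-0j)], [(1.34-0j),(1.48+0j),(-0.75+0j)]] + [[0.36+0.54j, (0.21-0.31j), (0.39-0.11j)], [(-0.64-0.12j), 0.07+0.37j, (-0.2+0.36j)], [(-0.62+0.73j), 0.52+0.18j, (0.31+0.51j)]] + [[(0.36-0.54j),(0.21+0.31j),0.39+0.11j], [-0.64+0.12j,0.07-0.37j,(-0.2-0.36j)], [-0.62-0.73j,(0.52-0.18j),(0.31-0.51j)]]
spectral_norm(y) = 3.59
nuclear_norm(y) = 6.63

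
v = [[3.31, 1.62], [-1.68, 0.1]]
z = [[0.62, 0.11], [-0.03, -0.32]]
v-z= [[2.69, 1.51], [-1.65, 0.42]]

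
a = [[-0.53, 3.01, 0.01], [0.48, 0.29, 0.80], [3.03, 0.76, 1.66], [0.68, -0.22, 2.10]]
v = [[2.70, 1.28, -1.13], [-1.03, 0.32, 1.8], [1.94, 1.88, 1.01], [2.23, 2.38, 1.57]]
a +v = [[2.17, 4.29, -1.12], [-0.55, 0.61, 2.6], [4.97, 2.64, 2.67], [2.91, 2.16, 3.67]]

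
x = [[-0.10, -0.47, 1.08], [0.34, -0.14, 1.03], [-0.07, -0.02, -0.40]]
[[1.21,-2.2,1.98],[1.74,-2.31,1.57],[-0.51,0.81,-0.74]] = x @ [[1.83, -0.79, -1.26], [-0.69, 0.43, 0.75], [0.99, -1.92, 2.04]]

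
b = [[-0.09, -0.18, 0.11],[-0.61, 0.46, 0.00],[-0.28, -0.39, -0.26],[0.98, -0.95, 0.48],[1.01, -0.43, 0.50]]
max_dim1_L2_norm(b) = 1.45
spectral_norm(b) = 1.99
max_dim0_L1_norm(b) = 2.97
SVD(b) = [[0.03, -0.22, 0.57], [-0.36, 0.19, 0.75], [-0.04, -0.82, -0.07], [0.72, -0.28, 0.32], [0.59, 0.4, 0.03]] @ diag([1.9920625902034304, 0.6545459924051144, 0.2931828448910371]) @ [[0.77,  -0.55,  0.33], [0.41,  0.82,  0.40], [-0.49,  -0.17,  0.86]]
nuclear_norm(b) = 2.94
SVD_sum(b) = [[0.05, -0.04, 0.02], [-0.55, 0.40, -0.24], [-0.07, 0.05, -0.03], [1.10, -0.79, 0.47], [0.90, -0.65, 0.39]] + [[-0.06, -0.12, -0.06], [0.05, 0.10, 0.05], [-0.22, -0.44, -0.21], [-0.08, -0.15, -0.07], [0.11, 0.22, 0.1]] + [[-0.08,  -0.03,  0.14], [-0.11,  -0.04,  0.19], [0.01,  0.00,  -0.02], [-0.05,  -0.02,  0.08], [-0.0,  -0.0,  0.01]]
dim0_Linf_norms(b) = [1.01, 0.95, 0.5]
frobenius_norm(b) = 2.12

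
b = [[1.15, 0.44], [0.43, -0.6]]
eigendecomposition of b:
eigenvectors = [[0.97,-0.23], [0.23,0.97]]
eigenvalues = [1.25, -0.7]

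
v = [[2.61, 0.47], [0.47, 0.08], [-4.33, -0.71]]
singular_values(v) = [5.15, 0.04]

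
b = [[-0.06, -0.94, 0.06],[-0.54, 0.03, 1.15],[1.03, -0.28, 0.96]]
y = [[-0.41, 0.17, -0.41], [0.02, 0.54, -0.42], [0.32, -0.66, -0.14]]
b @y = [[0.02,-0.56,0.41], [0.59,-0.83,0.05], [-0.12,-0.61,-0.44]]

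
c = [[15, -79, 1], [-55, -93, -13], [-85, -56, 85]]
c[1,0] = -55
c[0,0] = 15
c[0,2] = 1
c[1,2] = -13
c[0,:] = [15, -79, 1]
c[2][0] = -85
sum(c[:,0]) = -125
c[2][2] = 85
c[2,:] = [-85, -56, 85]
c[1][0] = -55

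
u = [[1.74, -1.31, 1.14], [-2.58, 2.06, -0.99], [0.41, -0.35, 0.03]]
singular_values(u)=[4.25, 0.42, 0.0]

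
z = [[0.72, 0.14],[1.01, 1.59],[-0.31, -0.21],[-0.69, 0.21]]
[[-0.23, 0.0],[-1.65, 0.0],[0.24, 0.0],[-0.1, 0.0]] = z @ [[-0.14, 0.0], [-0.95, 0.0]]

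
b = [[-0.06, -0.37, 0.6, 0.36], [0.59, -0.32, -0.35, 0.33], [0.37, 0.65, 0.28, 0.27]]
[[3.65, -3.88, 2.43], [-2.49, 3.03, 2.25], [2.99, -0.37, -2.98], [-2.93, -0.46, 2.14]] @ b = [[-1.61,  1.47,  4.23,  0.69], [2.77,  1.41,  -1.92,  0.71], [-1.5,  -2.92,  1.09,  0.15], [0.70,  2.62,  -1.0,  -0.63]]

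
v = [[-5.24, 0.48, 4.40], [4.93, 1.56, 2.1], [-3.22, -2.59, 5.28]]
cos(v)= [[-2.68, -4.58, -4.28],[-12.91, -14.9, 8.93],[-0.58, -3.22, -16.07]]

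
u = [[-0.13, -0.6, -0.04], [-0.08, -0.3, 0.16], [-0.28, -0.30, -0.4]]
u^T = [[-0.13,-0.08,-0.28], [-0.6,-0.3,-0.3], [-0.04,0.16,-0.4]]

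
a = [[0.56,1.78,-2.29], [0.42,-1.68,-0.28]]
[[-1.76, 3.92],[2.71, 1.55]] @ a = [[0.66,-9.72,2.93], [2.17,2.22,-6.64]]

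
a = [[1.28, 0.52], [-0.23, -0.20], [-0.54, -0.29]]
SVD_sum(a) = [[1.26, 0.56],  [-0.27, -0.12],  [-0.56, -0.25]] + [[0.02, -0.04], [0.04, -0.08], [0.02, -0.04]]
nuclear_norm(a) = 1.65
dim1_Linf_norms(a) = [1.28, 0.23, 0.54]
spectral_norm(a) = 1.54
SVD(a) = [[-0.90, -0.37], [0.19, -0.82], [0.40, -0.43]] @ diag([1.537972156163431, 0.109734437921772]) @ [[-0.92, -0.40], [-0.4, 0.92]]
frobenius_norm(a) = 1.54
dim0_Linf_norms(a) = [1.28, 0.52]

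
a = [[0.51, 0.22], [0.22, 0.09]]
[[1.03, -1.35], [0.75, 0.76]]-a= [[0.52, -1.57], [0.53, 0.67]]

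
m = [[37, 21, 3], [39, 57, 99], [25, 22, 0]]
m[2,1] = 22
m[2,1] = 22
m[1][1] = 57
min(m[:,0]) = 25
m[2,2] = 0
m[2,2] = 0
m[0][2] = 3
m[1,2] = 99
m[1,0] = 39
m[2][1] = 22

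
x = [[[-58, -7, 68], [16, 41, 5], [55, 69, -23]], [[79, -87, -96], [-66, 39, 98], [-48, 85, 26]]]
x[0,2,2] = -23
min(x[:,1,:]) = -66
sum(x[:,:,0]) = -22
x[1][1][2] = 98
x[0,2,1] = 69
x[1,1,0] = -66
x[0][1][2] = 5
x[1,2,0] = -48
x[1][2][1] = 85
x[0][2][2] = -23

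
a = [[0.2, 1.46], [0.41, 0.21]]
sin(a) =[[0.14, 1.29], [0.36, 0.15]]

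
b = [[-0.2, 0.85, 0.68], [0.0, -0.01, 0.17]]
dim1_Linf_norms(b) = [0.85, 0.17]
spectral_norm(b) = 1.11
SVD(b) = [[-1.0,-0.09], [-0.09,1.00]] @ diag([1.1110426317140287, 0.13958606848093955]) @ [[0.18, -0.76, -0.62], [0.13, -0.61, 0.78]]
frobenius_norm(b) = 1.12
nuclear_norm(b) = 1.25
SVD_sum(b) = [[-0.2, 0.84, 0.69], [-0.02, 0.07, 0.06]] + [[-0.0,0.01,-0.01], [0.02,-0.08,0.11]]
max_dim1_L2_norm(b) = 1.11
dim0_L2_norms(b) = [0.2, 0.85, 0.7]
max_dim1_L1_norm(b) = 1.73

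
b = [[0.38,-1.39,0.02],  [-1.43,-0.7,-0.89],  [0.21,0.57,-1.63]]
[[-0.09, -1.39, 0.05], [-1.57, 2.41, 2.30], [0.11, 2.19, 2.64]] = b@[[0.86,-1.21,-0.44],[0.30,0.65,-0.18],[0.15,-1.27,-1.74]]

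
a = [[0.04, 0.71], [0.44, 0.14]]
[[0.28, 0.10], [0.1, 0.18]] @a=[[0.06,0.21],  [0.08,0.10]]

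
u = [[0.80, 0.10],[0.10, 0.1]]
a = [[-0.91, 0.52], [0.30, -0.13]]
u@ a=[[-0.70, 0.4],  [-0.06, 0.04]]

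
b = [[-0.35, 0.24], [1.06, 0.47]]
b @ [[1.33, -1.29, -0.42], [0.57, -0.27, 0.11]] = [[-0.33, 0.39, 0.17], [1.68, -1.49, -0.39]]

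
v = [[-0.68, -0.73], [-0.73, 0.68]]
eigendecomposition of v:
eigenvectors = [[-0.92, 0.40], [-0.4, -0.92]]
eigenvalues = [-1.0, 1.0]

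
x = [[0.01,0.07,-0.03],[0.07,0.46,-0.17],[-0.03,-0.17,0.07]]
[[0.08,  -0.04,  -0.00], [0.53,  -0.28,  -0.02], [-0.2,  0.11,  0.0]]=x @ [[0.41, -0.62, 0.95],[0.78, -0.46, -0.21],[-0.82, 0.17, -0.08]]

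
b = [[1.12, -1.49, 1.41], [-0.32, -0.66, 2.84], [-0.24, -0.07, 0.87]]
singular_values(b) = [3.54, 1.53, 0.0]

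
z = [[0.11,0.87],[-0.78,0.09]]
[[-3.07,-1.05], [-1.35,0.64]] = z@[[1.31, -0.95],[-3.69, -1.09]]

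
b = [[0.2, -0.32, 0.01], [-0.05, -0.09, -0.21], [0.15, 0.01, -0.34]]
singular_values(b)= [0.44, 0.35, 0.14]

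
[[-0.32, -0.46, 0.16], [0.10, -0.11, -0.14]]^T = [[-0.32, 0.1], [-0.46, -0.11], [0.16, -0.14]]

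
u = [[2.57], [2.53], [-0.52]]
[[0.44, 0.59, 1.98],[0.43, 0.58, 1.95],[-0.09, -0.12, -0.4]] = u@[[0.17, 0.23, 0.77]]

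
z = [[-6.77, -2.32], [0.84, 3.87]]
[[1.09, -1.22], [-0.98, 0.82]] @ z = [[-8.4, -7.25], [7.32, 5.45]]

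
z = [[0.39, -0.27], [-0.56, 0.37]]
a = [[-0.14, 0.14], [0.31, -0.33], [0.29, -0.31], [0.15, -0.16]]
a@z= [[-0.13,0.09], [0.31,-0.21], [0.29,-0.19], [0.15,-0.1]]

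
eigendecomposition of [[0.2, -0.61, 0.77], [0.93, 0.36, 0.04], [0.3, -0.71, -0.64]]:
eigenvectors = [[(-0.08-0.64j), -0.08+0.64j, -0.42+0.00j], [-0.68+0.00j, -0.68-0.00j, (0.26+0j)], [(0.17-0.31j), (0.17+0.31j), (0.87+0j)]]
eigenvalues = [(0.46+0.89j), (0.46-0.89j), (-1+0j)]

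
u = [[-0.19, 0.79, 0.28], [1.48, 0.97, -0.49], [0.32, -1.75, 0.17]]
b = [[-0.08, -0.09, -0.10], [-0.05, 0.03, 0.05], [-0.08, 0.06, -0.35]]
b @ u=[[-0.15, 0.02, 0.0],[0.07, -0.10, -0.02],[-0.01, 0.61, -0.11]]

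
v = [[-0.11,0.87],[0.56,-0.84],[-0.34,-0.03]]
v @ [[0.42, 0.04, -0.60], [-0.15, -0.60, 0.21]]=[[-0.18, -0.53, 0.25], [0.36, 0.53, -0.51], [-0.14, 0.00, 0.20]]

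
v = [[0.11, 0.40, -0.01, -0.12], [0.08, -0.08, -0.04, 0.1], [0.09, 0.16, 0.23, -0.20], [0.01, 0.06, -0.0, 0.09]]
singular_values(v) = [0.52, 0.25, 0.12, 0.07]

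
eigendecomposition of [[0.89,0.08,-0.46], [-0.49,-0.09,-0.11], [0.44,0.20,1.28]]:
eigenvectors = [[(-0.14+0j),-0.73+0.00j,-0.73-0.00j], [(0.98+0j),0.24-0.13j,(0.24+0.13j)], [-0.10+0.00j,0.29+0.56j,0.29-0.56j]]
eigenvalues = [(-0.01+0j), (1.04+0.37j), (1.04-0.37j)]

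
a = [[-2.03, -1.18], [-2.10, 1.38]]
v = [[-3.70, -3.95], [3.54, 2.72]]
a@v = [[3.33, 4.81], [12.66, 12.05]]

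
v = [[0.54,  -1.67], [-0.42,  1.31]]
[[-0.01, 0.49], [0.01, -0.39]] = v@[[-0.27, 0.08], [-0.08, -0.27]]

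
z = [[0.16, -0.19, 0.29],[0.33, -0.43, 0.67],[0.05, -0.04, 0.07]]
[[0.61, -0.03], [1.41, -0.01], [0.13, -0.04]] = z @ [[-0.65,-2.1],  [-1.67,-1.91],  [1.36,-0.2]]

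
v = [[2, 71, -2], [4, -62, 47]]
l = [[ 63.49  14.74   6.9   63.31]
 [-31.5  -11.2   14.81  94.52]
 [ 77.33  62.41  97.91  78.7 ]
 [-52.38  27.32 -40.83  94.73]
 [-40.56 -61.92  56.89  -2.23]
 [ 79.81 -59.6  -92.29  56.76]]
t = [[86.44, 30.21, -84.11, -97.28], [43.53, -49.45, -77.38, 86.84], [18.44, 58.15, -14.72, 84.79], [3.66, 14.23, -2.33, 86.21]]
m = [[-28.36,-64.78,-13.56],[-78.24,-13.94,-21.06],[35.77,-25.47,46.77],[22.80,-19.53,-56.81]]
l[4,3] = -2.23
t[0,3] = -97.28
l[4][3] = -2.23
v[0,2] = -2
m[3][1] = -19.53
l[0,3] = 63.31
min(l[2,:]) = 62.41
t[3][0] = 3.66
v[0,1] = 71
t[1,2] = -77.38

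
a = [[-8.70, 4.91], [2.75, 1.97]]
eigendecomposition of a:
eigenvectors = [[-0.97, -0.38], [0.23, -0.92]]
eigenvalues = [-9.84, 3.11]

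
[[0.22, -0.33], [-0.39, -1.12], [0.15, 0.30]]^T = [[0.22, -0.39, 0.15], [-0.33, -1.12, 0.3]]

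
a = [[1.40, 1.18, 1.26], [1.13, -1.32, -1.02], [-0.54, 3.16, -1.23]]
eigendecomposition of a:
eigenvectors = [[(0.95+0j), 0.12+0.28j, 0.12-0.28j], [0.29+0.00j, 0.10-0.48j, 0.10+0.48j], [(0.13+0j), (-0.82+0j), -0.82-0.00j]]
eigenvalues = [(1.93+0j), (-1.54+2.05j), (-1.54-2.05j)]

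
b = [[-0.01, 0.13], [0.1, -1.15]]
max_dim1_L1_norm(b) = 1.25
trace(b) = -1.16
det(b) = -0.00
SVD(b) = [[-0.11,0.99], [0.99,0.11]] @ diag([1.1616791005754383, 0.0012912343858617814]) @ [[0.09,-1.00], [1.0,0.09]]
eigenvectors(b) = [[1.00, -0.11], [0.09, 0.99]]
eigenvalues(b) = [0.0, -1.16]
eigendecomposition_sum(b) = [[0.0, 0.0], [0.00, 0.00]] + [[-0.01, 0.13], [0.10, -1.15]]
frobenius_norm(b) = 1.16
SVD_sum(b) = [[-0.01, 0.13], [0.10, -1.15]] + [[0.00, 0.00], [0.0, 0.00]]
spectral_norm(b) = 1.16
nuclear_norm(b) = 1.16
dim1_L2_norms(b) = [0.13, 1.15]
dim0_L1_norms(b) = [0.11, 1.28]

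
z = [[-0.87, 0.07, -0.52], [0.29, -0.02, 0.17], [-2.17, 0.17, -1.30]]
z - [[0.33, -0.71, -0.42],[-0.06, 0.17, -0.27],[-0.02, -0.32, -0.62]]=[[-1.20, 0.78, -0.1], [0.35, -0.19, 0.44], [-2.15, 0.49, -0.68]]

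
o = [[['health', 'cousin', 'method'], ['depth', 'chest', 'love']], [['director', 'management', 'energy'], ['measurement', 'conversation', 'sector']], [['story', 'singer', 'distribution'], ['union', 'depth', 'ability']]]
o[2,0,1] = 'singer'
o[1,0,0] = 'director'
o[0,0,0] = 'health'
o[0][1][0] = 'depth'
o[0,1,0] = 'depth'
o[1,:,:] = [['director', 'management', 'energy'], ['measurement', 'conversation', 'sector']]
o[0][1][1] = 'chest'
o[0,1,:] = ['depth', 'chest', 'love']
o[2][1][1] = 'depth'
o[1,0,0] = 'director'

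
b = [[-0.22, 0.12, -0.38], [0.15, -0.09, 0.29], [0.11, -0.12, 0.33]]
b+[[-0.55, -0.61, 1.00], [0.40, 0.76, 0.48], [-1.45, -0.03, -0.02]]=[[-0.77,-0.49,0.62], [0.55,0.67,0.77], [-1.34,-0.15,0.31]]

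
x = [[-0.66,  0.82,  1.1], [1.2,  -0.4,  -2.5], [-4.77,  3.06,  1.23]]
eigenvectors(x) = [[(0.53+0j), (-0.16+0.21j), -0.16-0.21j], [0.84+0.00j, 0.11-0.53j, (0.11+0.53j)], [-0.06+0.00j, (-0.8+0j), -0.80-0.00j]]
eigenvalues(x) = [(0.52+0j), (-0.18+3.32j), (-0.18-3.32j)]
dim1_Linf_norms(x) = [1.1, 2.5, 4.77]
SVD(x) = [[-0.21, 0.3, -0.93], [0.33, -0.88, -0.35], [-0.92, -0.38, 0.09]] @ diag([6.2270752856315195, 2.2006274152661205, 0.4221046863709245]) @ [[0.79, -0.5, -0.35], [0.25, -0.26, 0.93], [-0.56, -0.83, -0.08]]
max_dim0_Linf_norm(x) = 4.77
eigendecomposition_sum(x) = [[0.32+0.00j, 0.13+0.00j, -0.05+0.00j], [(0.5+0j), (0.2+0j), (-0.07+0j)], [-0.03+0.00j, (-0.01-0j), 0.00-0.00j]] + [[(-0.49+0.63j), 0.35-0.38j, 0.57+0.18j], [0.35-1.58j, (-0.3+1.01j), -1.21+0.17j], [-2.37-0.02j, 1.54+0.12j, 0.61+1.68j]] + [[-0.49-0.63j,  (0.35+0.38j),  0.57-0.18j], [0.35+1.58j,  (-0.3-1.01j),  (-1.21-0.17j)], [(-2.37+0.02j),  (1.54-0.12j),  (0.61-1.68j)]]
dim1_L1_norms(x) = [2.58, 4.1, 9.06]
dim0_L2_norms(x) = [4.96, 3.19, 3.0]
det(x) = 5.78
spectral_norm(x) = 6.23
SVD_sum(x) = [[-1.04, 0.66, 0.46], [1.60, -1.02, -0.71], [-4.54, 2.88, 2.01]] + [[0.16, -0.17, 0.61],[-0.49, 0.49, -1.80],[-0.21, 0.21, -0.78]] + [[0.22, 0.32, 0.03], [0.08, 0.12, 0.01], [-0.02, -0.03, -0.0]]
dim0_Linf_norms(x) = [4.77, 3.06, 2.5]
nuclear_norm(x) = 8.85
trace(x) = 0.17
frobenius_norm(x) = 6.62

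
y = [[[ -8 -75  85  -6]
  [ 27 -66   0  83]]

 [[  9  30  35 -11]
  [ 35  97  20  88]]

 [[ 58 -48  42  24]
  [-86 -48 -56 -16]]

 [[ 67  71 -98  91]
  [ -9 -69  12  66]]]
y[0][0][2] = 85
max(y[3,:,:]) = 91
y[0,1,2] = 0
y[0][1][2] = 0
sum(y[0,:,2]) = 85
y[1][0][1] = 30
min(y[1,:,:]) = -11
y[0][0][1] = -75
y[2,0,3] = 24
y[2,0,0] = 58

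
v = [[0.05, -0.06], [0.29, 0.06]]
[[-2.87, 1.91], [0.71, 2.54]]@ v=[[0.41, 0.29], [0.77, 0.11]]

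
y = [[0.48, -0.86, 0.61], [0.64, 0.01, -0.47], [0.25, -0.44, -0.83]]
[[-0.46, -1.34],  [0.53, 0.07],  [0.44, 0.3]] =y@[[0.39, -0.53],[0.33, 0.65],[-0.59, -0.86]]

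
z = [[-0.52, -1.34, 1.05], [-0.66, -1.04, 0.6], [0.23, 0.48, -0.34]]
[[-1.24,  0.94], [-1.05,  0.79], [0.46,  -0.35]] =z@[[0.59, -0.44],  [0.46, -0.35],  [-0.30, 0.23]]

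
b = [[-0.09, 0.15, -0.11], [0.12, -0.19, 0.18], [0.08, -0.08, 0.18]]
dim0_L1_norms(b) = [0.29, 0.42, 0.47]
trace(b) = -0.10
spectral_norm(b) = 0.41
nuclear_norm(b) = 0.48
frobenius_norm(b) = 0.41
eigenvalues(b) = [-0.22, -0.0, 0.13]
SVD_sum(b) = [[-0.08, 0.12, -0.14], [0.12, -0.18, 0.19], [0.08, -0.12, 0.14]] + [[-0.0,  0.03,  0.03],[0.00,  -0.01,  -0.01],[-0.01,  0.04,  0.04]] + [[-0.0, -0.0, 0.0], [-0.00, -0.0, 0.00], [0.0, 0.0, -0.00]]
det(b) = 0.00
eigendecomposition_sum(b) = [[-0.08, 0.15, -0.09],[0.10, -0.18, 0.11],[0.04, -0.07, 0.04]] + [[-0.00, -0.00, 0.0], [-0.0, -0.0, 0.00], [0.0, 0.00, -0.0]] + [[-0.01, 0.0, -0.02],  [0.02, -0.01, 0.07],  [0.04, -0.01, 0.14]]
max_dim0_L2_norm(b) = 0.28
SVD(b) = [[-0.5, -0.49, -0.71], [0.71, 0.25, -0.66], [0.50, -0.84, 0.22]] @ diag([0.4064007252835769, 0.07503663972945696, 0.0028201395522748684]) @ [[0.42, -0.61, 0.67], [0.09, -0.71, -0.70], [0.9, 0.35, -0.24]]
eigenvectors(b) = [[0.61, -0.91, -0.14], [-0.74, -0.35, 0.45], [-0.27, 0.24, 0.88]]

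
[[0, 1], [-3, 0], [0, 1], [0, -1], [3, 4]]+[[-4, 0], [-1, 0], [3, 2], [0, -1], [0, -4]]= [[-4, 1], [-4, 0], [3, 3], [0, -2], [3, 0]]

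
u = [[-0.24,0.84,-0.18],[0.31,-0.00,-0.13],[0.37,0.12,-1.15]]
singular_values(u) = [1.26, 0.87, 0.23]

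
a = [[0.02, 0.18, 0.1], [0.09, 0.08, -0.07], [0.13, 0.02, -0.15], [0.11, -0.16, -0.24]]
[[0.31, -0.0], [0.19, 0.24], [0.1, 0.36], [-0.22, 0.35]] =a @ [[-0.34,  1.56], [2.14,  0.37], [-0.68,  -1.0]]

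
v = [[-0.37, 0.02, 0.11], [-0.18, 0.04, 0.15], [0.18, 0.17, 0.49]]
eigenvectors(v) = [[0.86, 0.04, 0.12], [0.45, -0.95, 0.24], [-0.26, 0.31, 0.96]]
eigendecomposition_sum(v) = [[-0.38, -0.0, 0.05],  [-0.2, -0.0, 0.02],  [0.11, 0.0, -0.01]] + [[-0.00, 0.0, -0.0], [0.00, -0.00, 0.0], [-0.0, 0.0, -0.0]] + [[0.01,0.02,0.06],  [0.02,0.04,0.13],  [0.07,0.17,0.5]]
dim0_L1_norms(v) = [0.73, 0.23, 0.75]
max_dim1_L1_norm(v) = 0.84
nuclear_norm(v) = 1.00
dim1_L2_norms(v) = [0.39, 0.24, 0.55]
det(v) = 0.00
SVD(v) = [[-0.05, 0.87, 0.49], [-0.20, 0.47, -0.86], [-0.98, -0.14, 0.15]] @ diag([0.5574417795809492, 0.44334736969023175, 0.0013312273950797]) @ [[-0.22, -0.31, -0.92], [-0.97, 0.03, 0.22], [-0.04, 0.95, -0.31]]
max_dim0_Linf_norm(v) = 0.49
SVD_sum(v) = [[0.01, 0.01, 0.02], [0.02, 0.04, 0.1], [0.12, 0.17, 0.5]] + [[-0.38, 0.01, 0.09], [-0.2, 0.01, 0.05], [0.06, -0.00, -0.01]] + [[-0.0,  0.00,  -0.0], [0.0,  -0.00,  0.0], [-0.00,  0.0,  -0.0]]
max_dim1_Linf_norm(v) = 0.49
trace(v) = 0.16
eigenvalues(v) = [-0.39, -0.0, 0.55]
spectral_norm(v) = 0.56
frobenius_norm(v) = 0.71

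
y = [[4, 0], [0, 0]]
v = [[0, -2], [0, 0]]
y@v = [[0, -8], [0, 0]]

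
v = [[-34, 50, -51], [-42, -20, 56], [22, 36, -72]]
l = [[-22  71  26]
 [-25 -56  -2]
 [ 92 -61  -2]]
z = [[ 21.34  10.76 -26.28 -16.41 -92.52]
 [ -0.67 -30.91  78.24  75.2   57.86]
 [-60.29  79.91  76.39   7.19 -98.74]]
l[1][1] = -56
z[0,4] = -92.52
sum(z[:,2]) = 128.35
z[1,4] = 57.86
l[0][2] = 26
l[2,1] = -61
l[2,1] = -61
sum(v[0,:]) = -35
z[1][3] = 75.2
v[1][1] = -20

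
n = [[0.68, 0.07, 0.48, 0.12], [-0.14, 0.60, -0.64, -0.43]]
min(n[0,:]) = 0.066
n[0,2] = 0.485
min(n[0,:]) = 0.066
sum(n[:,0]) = 0.54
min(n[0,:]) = 0.066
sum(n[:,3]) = -0.31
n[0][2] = 0.485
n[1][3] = -0.426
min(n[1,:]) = -0.641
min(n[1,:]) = -0.641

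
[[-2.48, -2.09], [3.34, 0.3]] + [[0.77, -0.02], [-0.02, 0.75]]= [[-1.71, -2.11], [3.32, 1.05]]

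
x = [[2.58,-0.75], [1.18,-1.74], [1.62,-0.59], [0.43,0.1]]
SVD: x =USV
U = [[-0.72, 0.44], [-0.50, -0.84], [-0.47, 0.19], [-0.09, 0.24]]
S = [3.66, 1.19]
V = [[-0.89, 0.46], [0.46, 0.89]]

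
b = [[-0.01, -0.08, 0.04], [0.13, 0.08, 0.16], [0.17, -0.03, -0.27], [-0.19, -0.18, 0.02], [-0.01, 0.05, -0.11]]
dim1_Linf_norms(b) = [0.08, 0.16, 0.27, 0.19, 0.11]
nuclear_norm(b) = 0.80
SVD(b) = [[-0.15, -0.10, -0.52], [-0.08, 0.69, -0.4], [0.84, -0.27, -0.44], [-0.46, -0.65, -0.28], [0.25, -0.13, 0.55]] @ diag([0.36354202392222906, 0.3075499321552585, 0.12864772082639278]) @ [[0.60,0.21,-0.77], [0.55,0.59,0.59], [-0.58,0.78,-0.24]]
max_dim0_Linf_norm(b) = 0.27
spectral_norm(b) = 0.36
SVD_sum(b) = [[-0.03,-0.01,0.04], [-0.02,-0.01,0.02], [0.18,0.06,-0.24], [-0.10,-0.03,0.13], [0.05,0.02,-0.07]] + [[-0.02, -0.02, -0.02], [0.12, 0.13, 0.13], [-0.05, -0.05, -0.05], [-0.11, -0.12, -0.12], [-0.02, -0.02, -0.02]] + [[0.04, -0.05, 0.02], [0.03, -0.04, 0.01], [0.03, -0.04, 0.01], [0.02, -0.03, 0.01], [-0.04, 0.06, -0.02]]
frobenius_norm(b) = 0.49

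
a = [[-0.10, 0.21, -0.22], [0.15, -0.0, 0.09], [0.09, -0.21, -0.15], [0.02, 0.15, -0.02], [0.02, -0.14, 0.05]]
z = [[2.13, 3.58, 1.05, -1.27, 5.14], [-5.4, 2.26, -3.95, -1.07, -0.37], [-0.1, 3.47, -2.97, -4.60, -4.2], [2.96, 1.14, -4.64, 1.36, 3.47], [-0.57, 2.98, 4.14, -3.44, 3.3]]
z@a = [[0.5, -0.68, -0.02],[0.49, -0.41, 1.99],[0.09, 0.5, 0.66],[-0.45, 1.31, 0.29],[0.87, -1.97, 0.01]]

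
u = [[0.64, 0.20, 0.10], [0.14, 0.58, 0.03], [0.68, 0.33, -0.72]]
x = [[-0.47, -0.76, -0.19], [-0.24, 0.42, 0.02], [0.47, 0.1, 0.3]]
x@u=[[-0.54, -0.6, 0.07], [-0.08, 0.20, -0.03], [0.52, 0.25, -0.17]]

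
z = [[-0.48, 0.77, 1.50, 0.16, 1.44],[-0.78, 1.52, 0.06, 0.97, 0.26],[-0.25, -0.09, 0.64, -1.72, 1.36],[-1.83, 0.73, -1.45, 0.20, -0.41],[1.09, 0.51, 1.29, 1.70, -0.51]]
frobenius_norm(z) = 5.18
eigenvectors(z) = [[(0.14+0j), 0.37-0.23j, (0.37+0.23j), (0.14-0.16j), 0.14+0.16j], [(-0+0j), (0.03-0.25j), 0.03+0.25j, 0.69+0.00j, (0.69-0j)], [(0.55+0j), (-0.48+0.17j), (-0.48-0.17j), (-0.38-0.18j), (-0.38+0.18j)], [0.30+0.00j, (0.23+0.25j), 0.23-0.25j, (0.42+0.22j), (0.42-0.22j)], [-0.77+0.00j, 0.61+0.00j, (0.61-0j), (0.28-0.06j), (0.28+0.06j)]]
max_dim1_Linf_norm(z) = 1.83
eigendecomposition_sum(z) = [[(-0.33+0j), (0.07-0j), -0.04-0.00j, (-0.2-0j), (0.24+0j)], [(0.01-0j), -0.00+0.00j, 0j, 0.00+0.00j, -0.01-0.00j], [-1.30+0.00j, (0.29-0j), -0.16-0.00j, -0.80-0.00j, (0.96+0j)], [(-0.7+0j), 0.15-0.00j, (-0.09-0j), (-0.43-0j), (0.52+0j)], [1.83-0.00j, (-0.4+0j), 0.22+0.00j, 1.13+0.00j, -1.35-0.00j]] + [[(-0.1+0.17j), (-0.04-0.11j), (0.2-0.08j), 0.16+0.05j, (0.19-0.01j)], [0.04+0.10j, -0.06-0.02j, (0.03-0.12j), 0.08-0.05j, (0.06-0.09j)], [(0.16-0.17j), (0.02+0.13j), (-0.26+0.04j), -0.17-0.10j, -0.22-0.04j], [-0.14-0.05j, (0.08-0.05j), (0.09+0.15j), -0.02+0.13j, (0.03+0.14j)], [-0.24+0.13j, (0.03-0.16j), (0.3+0.05j), (0.15+0.17j), 0.23+0.13j]] + [[-0.10-0.17j, -0.04+0.11j, 0.20+0.08j, (0.16-0.05j), (0.19+0.01j)], [(0.04-0.1j), -0.06+0.02j, 0.03+0.12j, (0.08+0.05j), 0.06+0.09j], [(0.16+0.17j), (0.02-0.13j), -0.26-0.04j, (-0.17+0.1j), -0.22+0.04j], [-0.14+0.05j, 0.08+0.05j, (0.09-0.15j), (-0.02-0.13j), (0.03-0.14j)], [(-0.24-0.13j), 0.03+0.16j, 0.30-0.05j, 0.15-0.17j, 0.23-0.13j]] + [[0.02+0.20j,(0.39+0.01j),(0.57+0.52j),(0.02-0.15j),0.41+0.35j],[(-0.43+0.49j),0.82+0.94j,(-0+2.46j),(0.41-0.27j),(0.07+1.73j)],[0.37-0.15j,(-0.2-0.74j),0.65-1.36j,-0.29+0.04j,0.42-0.97j],[-0.42+0.16j,(0.21+0.83j),(-0.78+1.51j),(0.33-0.04j),(-0.5+1.08j)],[-0.13+0.24j,(0.42+0.3j),(0.23+1j),(0.14-0.15j),(0.19+0.69j)]] + [[0.02-0.20j, (0.39-0.01j), 0.57-0.52j, 0.02+0.15j, 0.41-0.35j], [-0.43-0.49j, (0.82-0.94j), (-0-2.46j), 0.41+0.27j, 0.07-1.73j], [(0.37+0.15j), (-0.2+0.74j), 0.65+1.36j, (-0.29-0.04j), 0.42+0.97j], [(-0.42-0.16j), (0.21-0.83j), -0.78-1.51j, 0.33+0.04j, (-0.5-1.08j)], [-0.13-0.24j, (0.42-0.3j), 0.23-1.00j, (0.14+0.15j), 0.19-0.69j]]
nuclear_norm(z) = 9.56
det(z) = -2.34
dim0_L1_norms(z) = [4.43, 3.62, 4.94, 4.75, 3.98]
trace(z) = 1.37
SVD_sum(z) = [[0.51, 0.12, 0.65, 0.49, 0.02],[0.16, 0.04, 0.21, 0.16, 0.01],[-0.29, -0.07, -0.37, -0.28, -0.01],[-0.92, -0.21, -1.18, -0.89, -0.04],[1.23, 0.28, 1.58, 1.19, 0.06]] + [[0.15,  -0.26,  0.43,  -0.70,  0.59], [-0.14,  0.24,  -0.39,  0.64,  -0.53], [0.31,  -0.53,  0.88,  -1.42,  1.2], [-0.2,  0.34,  -0.57,  0.93,  -0.78], [-0.12,  0.21,  -0.35,  0.56,  -0.47]] + [[-1.01,1.10,0.37,0.26,0.79], [-0.97,1.06,0.35,0.25,0.76], [-0.33,0.36,0.12,0.09,0.26], [-0.61,0.67,0.22,0.16,0.48], [0.01,-0.01,-0.00,-0.00,-0.01]] + [[-0.14, -0.18, 0.07, 0.09, 0.01],[0.15, 0.20, -0.08, -0.1, -0.01],[0.09, 0.12, -0.05, -0.06, -0.01],[-0.07, -0.09, 0.03, 0.04, 0.01],[0.01, 0.01, -0.0, -0.01, -0.0]] + [[0.01, -0.01, -0.02, 0.01, 0.03], [0.02, -0.01, -0.03, 0.02, 0.04], [-0.03, 0.02, 0.05, -0.04, -0.07], [-0.03, 0.02, 0.05, -0.04, -0.07], [-0.04, 0.02, 0.06, -0.05, -0.09]]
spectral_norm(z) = 3.15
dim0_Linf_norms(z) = [1.83, 1.52, 1.5, 1.72, 1.44]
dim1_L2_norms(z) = [2.27, 1.98, 2.3, 2.49, 2.5]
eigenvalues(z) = [(-2.27+0j), (-0.2+0.45j), (-0.2-0.45j), (2.02+0.44j), (2.02-0.44j)]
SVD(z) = [[0.31,0.35,-0.65,-0.58,0.18],[0.10,-0.31,-0.62,0.65,0.30],[-0.17,0.70,-0.21,0.4,-0.52],[-0.56,-0.46,-0.39,-0.29,-0.50],[0.75,-0.28,0.01,0.03,-0.6]] @ diag([3.1534035676091388, 3.0534908369873066, 2.7106229681502203, 0.4340055713799863, 0.20688628947355842]) @ [[0.52, 0.12, 0.67, 0.51, 0.03], [0.14, -0.25, 0.41, -0.66, 0.56], [0.58, -0.63, -0.21, -0.15, -0.45], [0.54, 0.71, -0.27, -0.36, -0.05], [0.28, -0.16, -0.51, 0.39, 0.69]]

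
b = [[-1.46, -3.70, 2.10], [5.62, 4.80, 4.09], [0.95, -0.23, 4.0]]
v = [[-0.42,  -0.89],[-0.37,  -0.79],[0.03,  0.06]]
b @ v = [[2.05, 4.35],[-4.01, -8.55],[-0.19, -0.42]]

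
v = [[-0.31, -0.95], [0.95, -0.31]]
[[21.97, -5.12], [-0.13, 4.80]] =v@ [[-6.94, 6.16],[-20.86, 3.38]]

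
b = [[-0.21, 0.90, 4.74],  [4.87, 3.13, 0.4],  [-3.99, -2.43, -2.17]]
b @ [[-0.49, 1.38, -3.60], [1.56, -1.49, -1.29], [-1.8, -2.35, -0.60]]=[[-7.03, -12.77, -3.25], [1.78, 1.12, -21.81], [2.07, 3.21, 18.8]]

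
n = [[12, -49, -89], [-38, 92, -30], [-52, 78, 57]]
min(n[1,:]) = -38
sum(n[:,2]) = -62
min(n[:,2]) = -89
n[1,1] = 92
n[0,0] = 12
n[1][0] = -38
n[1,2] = -30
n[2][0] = -52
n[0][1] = -49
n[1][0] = -38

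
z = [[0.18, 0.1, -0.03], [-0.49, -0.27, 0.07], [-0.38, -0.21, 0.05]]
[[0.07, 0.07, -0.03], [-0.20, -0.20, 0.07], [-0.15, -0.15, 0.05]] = z @ [[0.25,0.24,-0.12], [0.24,0.32,0.08], [-0.12,0.08,0.48]]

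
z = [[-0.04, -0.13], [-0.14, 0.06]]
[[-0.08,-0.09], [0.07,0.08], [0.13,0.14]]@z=[[0.02, 0.01], [-0.01, -0.0], [-0.02, -0.01]]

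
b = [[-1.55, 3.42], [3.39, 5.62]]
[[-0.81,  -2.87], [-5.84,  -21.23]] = b@ [[-0.76,-2.78],[-0.58,-2.10]]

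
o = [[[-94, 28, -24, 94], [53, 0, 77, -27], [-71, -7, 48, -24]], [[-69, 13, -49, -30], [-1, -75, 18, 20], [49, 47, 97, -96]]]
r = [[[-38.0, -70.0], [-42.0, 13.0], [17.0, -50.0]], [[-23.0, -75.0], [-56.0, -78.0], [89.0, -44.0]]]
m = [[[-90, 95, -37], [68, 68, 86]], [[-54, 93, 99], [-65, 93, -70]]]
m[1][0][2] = 99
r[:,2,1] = [-50.0, -44.0]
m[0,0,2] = -37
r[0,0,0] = -38.0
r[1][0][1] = -75.0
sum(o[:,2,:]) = 43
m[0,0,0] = -90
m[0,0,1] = 95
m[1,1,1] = 93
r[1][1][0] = -56.0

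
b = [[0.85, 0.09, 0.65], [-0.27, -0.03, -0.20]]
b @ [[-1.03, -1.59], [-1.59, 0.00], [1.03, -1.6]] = [[-0.35, -2.39], [0.12, 0.75]]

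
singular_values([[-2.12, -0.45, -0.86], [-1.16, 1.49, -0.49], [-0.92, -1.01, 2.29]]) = [2.8, 2.58, 1.35]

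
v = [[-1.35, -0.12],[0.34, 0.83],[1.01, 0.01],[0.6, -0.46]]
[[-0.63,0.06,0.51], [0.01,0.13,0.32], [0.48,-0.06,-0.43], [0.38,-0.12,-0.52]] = v @ [[0.48, -0.06, -0.43], [-0.19, 0.18, 0.56]]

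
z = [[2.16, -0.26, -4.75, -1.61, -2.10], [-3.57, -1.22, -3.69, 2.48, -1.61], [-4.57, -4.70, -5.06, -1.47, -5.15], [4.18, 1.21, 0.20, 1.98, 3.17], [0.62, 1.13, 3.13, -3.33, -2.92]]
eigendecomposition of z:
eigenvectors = [[(0.17-0.13j), (0.17+0.13j), (-0.55+0j), 0.41-0.04j, (0.41+0.04j)],[0.38-0.22j, (0.38+0.22j), -0.25+0.00j, (-0.59+0j), (-0.59-0j)],[0.44-0.34j, 0.44+0.34j, (0.31+0j), 0.07-0.15j, (0.07+0.15j)],[0.06+0.14j, 0.06-0.14j, (-0.65+0j), 0.16-0.55j, 0.16+0.55j],[-0.65+0.00j, (-0.65-0j), (0.35+0j), -0.01+0.35j, (-0.01-0.35j)]]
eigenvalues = [(-5.56+2.81j), (-5.56-2.81j), (4.15+0j), (0.96+2.06j), (0.96-2.06j)]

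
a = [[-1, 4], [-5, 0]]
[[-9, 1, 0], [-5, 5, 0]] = a @ [[1, -1, 0], [-2, 0, 0]]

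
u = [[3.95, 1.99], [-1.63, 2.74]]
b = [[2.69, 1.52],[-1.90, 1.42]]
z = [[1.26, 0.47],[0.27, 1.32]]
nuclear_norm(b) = 5.35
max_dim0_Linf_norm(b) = 2.69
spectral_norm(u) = 4.43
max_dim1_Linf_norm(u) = 3.95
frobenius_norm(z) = 1.90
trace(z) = 2.58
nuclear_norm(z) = 2.59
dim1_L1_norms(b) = [4.21, 3.32]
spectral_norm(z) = 1.67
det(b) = 6.71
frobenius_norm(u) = 5.45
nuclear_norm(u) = 7.61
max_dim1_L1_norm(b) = 4.21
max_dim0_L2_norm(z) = 1.4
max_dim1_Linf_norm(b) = 2.69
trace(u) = 6.69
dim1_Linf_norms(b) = [2.69, 1.9]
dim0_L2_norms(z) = [1.29, 1.4]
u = z + b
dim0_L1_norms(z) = [1.53, 1.79]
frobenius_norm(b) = 3.90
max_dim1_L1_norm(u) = 5.94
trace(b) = 4.11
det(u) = 14.07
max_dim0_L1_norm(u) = 5.58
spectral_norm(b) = 3.34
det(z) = 1.54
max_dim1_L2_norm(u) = 4.42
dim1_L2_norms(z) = [1.34, 1.35]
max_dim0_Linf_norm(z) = 1.32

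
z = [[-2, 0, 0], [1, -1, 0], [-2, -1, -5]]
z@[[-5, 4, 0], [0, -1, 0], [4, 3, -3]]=[[10, -8, 0], [-5, 5, 0], [-10, -22, 15]]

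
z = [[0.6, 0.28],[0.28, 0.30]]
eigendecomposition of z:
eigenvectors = [[0.86,  -0.51], [0.51,  0.86]]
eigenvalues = [0.77, 0.13]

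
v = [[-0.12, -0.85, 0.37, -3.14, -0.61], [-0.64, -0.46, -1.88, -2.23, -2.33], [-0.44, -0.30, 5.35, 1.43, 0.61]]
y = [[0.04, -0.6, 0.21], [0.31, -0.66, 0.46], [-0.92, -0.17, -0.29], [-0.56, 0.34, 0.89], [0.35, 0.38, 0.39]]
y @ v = [[0.29, 0.18, 2.27, 1.51, 1.50], [0.18, -0.10, 3.82, 1.16, 1.63], [0.35, 0.95, -1.57, 2.85, 0.78], [-0.54, 0.05, 3.92, 2.27, 0.09], [-0.46, -0.59, 1.50, -1.39, -0.86]]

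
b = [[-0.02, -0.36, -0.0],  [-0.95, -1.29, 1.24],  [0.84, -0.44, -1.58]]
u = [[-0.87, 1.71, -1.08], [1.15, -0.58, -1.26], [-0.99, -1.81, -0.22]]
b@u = [[-0.40, 0.17, 0.48], [-1.88, -3.12, 2.38], [0.33, 4.55, -0.01]]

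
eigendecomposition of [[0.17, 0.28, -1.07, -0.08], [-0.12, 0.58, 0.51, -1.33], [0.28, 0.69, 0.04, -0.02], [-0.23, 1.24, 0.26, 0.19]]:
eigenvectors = [[(0.78+0j), (0.78-0j), (-0.14+0.34j), -0.14-0.34j], [(0.15+0.25j), 0.15-0.25j, (0.07+0.56j), (0.07-0.56j)], [0.18-0.46j, (0.18+0.46j), 0.37+0.17j, 0.37-0.17j], [0.21-0.14j, (0.21+0.14j), 0.61+0.00j, (0.61-0j)]]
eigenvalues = [(-0.05+0.73j), (-0.05-0.73j), (0.54+1.08j), (0.54-1.08j)]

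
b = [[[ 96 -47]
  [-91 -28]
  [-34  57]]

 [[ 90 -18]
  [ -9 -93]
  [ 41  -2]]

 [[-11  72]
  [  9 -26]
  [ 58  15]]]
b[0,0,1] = -47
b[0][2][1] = 57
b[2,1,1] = -26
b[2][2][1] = 15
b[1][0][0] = 90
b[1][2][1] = -2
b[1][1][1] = -93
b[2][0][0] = -11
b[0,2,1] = 57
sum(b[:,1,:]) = -238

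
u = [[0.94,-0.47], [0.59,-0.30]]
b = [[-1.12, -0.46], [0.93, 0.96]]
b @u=[[-1.32, 0.66],[1.44, -0.73]]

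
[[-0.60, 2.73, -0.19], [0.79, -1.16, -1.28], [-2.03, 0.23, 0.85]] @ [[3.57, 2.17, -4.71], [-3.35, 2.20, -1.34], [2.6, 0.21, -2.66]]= [[-11.78, 4.66, -0.33],  [3.38, -1.11, 1.24],  [-5.81, -3.72, 6.99]]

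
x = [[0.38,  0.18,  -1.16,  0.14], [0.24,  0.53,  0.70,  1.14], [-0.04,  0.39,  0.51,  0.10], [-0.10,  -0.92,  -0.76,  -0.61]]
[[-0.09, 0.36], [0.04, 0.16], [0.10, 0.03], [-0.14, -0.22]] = x@[[0.29, 0.18], [0.1, 0.34], [0.17, -0.19], [-0.18, 0.06]]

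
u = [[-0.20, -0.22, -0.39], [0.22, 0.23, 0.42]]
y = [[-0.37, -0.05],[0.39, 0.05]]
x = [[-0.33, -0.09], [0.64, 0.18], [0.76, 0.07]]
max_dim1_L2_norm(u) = 0.53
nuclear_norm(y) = 0.54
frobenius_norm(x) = 1.07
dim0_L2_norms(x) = [1.05, 0.21]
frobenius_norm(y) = 0.54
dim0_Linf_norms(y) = [0.39, 0.05]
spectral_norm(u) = 0.72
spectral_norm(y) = 0.54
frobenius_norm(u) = 0.72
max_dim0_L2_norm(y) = 0.54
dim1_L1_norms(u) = [0.81, 0.87]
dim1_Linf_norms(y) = [0.37, 0.39]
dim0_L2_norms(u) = [0.3, 0.32, 0.57]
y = u @ x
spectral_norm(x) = 1.06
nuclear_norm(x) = 1.16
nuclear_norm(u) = 0.73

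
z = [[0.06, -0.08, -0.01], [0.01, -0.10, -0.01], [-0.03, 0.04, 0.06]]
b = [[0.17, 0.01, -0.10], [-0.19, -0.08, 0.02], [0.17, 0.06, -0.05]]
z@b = [[0.02, 0.01, -0.01], [0.02, 0.01, -0.0], [-0.00, 0.0, 0.0]]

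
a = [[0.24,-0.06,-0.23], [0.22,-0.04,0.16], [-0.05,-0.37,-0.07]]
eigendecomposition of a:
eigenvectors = [[-0.85+0.00j, -0.32-0.18j, -0.32+0.18j], [(-0.33+0j), -0.01+0.61j, -0.01-0.61j], [0.41+0.00j, (-0.71+0j), -0.71-0.00j]]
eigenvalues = [(0.33+0j), (-0.1+0.3j), (-0.1-0.3j)]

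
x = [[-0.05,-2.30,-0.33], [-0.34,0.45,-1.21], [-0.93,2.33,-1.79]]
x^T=[[-0.05, -0.34, -0.93], [-2.3, 0.45, 2.33], [-0.33, -1.21, -1.79]]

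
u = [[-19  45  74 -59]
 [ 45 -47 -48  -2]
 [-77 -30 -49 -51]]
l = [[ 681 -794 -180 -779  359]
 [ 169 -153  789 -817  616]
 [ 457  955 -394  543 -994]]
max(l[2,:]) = 955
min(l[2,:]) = -994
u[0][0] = -19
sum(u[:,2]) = -23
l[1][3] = -817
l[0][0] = 681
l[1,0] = 169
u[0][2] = 74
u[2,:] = [-77, -30, -49, -51]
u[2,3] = -51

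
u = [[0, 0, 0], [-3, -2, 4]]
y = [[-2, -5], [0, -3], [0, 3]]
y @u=[[15, 10, -20], [9, 6, -12], [-9, -6, 12]]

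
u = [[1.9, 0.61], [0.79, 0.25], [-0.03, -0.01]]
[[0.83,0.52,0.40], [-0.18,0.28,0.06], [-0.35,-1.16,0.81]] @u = [[1.98,0.63], [-0.12,-0.04], [-1.61,-0.51]]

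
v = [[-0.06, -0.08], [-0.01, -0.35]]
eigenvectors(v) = [[1.00, 0.26], [-0.03, 0.96]]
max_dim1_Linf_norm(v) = 0.35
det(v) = 0.02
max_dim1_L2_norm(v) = 0.35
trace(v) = -0.41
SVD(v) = [[0.23, 0.97], [0.97, -0.23]] @ diag([0.359788607937744, 0.05614407892396443]) @ [[-0.07, -1.0],[-1.00, 0.07]]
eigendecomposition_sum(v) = [[-0.06,  0.02],  [0.00,  -0.0]] + [[-0.0, -0.10], [-0.01, -0.35]]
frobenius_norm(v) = 0.36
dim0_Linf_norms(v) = [0.06, 0.35]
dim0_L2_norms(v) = [0.06, 0.36]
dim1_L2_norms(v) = [0.1, 0.35]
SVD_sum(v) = [[-0.01, -0.08],[-0.02, -0.35]] + [[-0.05, 0.0], [0.01, -0.0]]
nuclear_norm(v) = 0.42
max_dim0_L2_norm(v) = 0.36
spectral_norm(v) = 0.36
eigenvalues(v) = [-0.06, -0.35]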